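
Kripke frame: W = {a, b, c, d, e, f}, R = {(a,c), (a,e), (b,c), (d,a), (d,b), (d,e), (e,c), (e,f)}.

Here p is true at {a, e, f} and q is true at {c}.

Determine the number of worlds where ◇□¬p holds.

4

a: successors {c, e}; □¬p there: c:T, e:F. ✓
b: successors {c}; □¬p there: c:T. ✓
c: no successors, so ◇□¬p fails. ✗
d: successors {a, b, e}; □¬p there: a:F, b:T, e:F. ✓
e: successors {c, f}; □¬p there: c:T, f:T. ✓
f: no successors, so ◇□¬p fails. ✗
Satisfying worlds: {a, b, d, e}.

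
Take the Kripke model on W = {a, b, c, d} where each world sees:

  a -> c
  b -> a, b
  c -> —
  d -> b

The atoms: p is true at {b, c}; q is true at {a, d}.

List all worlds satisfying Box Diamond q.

{c, d}

a: successors {c}; Diamond q there: c:F. ✗
b: successors {a, b}; Diamond q there: a:F, b:T. ✗
c: no successors, so Box Diamond q holds vacuously. ✓
d: successors {b}; Diamond q there: b:T. ✓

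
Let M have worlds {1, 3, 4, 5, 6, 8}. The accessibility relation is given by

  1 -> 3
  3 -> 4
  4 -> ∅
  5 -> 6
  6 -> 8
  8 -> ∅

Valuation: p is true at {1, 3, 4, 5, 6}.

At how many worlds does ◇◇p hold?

1: successors {3}; ◇p there: 3:T. ✓
3: successors {4}; ◇p there: 4:F. ✗
4: no successors, so ◇◇p fails. ✗
5: successors {6}; ◇p there: 6:F. ✗
6: successors {8}; ◇p there: 8:F. ✗
8: no successors, so ◇◇p fails. ✗
Satisfying worlds: {1}.

1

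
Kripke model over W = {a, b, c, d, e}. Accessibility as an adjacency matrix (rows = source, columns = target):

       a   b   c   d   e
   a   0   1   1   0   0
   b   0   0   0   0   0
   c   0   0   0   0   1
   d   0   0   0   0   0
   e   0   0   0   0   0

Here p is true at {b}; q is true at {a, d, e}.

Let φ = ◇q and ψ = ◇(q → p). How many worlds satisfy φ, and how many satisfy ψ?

1 and 1

For ◇q:
a: successors {b, c}; q there: b:F, c:F. ✗
b: no successors, so ◇q fails. ✗
c: successors {e}; q there: e:T. ✓
d: no successors, so ◇q fails. ✗
e: no successors, so ◇q fails. ✗
— 1 world.
For ◇(q → p):
a: successors {b, c}; q → p there: b:T, c:T. ✓
b: no successors, so ◇(q → p) fails. ✗
c: successors {e}; q → p there: e:F. ✗
d: no successors, so ◇(q → p) fails. ✗
e: no successors, so ◇(q → p) fails. ✗
— 1 world.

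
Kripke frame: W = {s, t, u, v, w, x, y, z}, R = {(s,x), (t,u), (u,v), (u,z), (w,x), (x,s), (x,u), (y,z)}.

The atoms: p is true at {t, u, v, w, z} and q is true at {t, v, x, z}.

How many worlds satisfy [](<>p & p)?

s: successors {x}; <>p & p there: x:F. ✗
t: successors {u}; <>p & p there: u:T. ✓
u: successors {v, z}; <>p & p there: v:F, z:F. ✗
v: no successors, so [](<>p & p) holds vacuously. ✓
w: successors {x}; <>p & p there: x:F. ✗
x: successors {s, u}; <>p & p there: s:F, u:T. ✗
y: successors {z}; <>p & p there: z:F. ✗
z: no successors, so [](<>p & p) holds vacuously. ✓
Satisfying worlds: {t, v, z}.

3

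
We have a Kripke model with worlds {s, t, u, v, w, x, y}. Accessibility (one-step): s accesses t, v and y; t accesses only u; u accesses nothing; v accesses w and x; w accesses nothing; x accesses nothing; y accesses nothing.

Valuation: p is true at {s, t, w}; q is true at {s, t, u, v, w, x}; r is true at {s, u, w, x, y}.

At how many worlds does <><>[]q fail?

s: successors {t, v, y}; <>[]q there: t:T, v:T, y:F. ✓
t: successors {u}; <>[]q there: u:F. ✗
u: no successors, so <><>[]q fails. ✗
v: successors {w, x}; <>[]q there: w:F, x:F. ✗
w: no successors, so <><>[]q fails. ✗
x: no successors, so <><>[]q fails. ✗
y: no successors, so <><>[]q fails. ✗
Satisfying worlds: {s}.
So <><>[]q fails at the other 6 worlds.

6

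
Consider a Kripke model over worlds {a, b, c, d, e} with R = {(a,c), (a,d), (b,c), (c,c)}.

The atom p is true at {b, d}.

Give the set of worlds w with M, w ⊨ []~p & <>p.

∅

a: []~p is F, <>p is T. ✗
b: []~p is T, <>p is F. ✗
c: []~p is T, <>p is F. ✗
d: []~p is T, <>p is F. ✗
e: []~p is T, <>p is F. ✗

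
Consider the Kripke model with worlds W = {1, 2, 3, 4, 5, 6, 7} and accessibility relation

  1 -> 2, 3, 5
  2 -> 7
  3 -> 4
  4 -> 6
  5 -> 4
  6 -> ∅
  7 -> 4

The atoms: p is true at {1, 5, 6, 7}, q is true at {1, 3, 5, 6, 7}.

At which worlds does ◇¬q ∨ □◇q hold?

{1, 3, 5, 6, 7}

1: ◇¬q is T, □◇q is F. ✓
2: ◇¬q is F, □◇q is F. ✗
3: ◇¬q is T, □◇q is T. ✓
4: ◇¬q is F, □◇q is F. ✗
5: ◇¬q is T, □◇q is T. ✓
6: ◇¬q is F, □◇q is T. ✓
7: ◇¬q is T, □◇q is T. ✓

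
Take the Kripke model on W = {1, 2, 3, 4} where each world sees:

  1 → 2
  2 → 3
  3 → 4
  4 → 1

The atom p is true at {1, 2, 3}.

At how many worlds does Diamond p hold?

3

1: successors {2}; p there: 2:T. ✓
2: successors {3}; p there: 3:T. ✓
3: successors {4}; p there: 4:F. ✗
4: successors {1}; p there: 1:T. ✓
Satisfying worlds: {1, 2, 4}.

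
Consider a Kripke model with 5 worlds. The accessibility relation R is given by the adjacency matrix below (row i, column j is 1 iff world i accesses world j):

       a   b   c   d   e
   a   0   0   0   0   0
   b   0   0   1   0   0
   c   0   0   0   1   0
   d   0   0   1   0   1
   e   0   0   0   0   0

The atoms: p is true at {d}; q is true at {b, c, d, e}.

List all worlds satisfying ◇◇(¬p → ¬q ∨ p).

{b, d}

a: no successors, so ◇◇(¬p → ¬q ∨ p) fails. ✗
b: successors {c}; ◇(¬p → ¬q ∨ p) there: c:T. ✓
c: successors {d}; ◇(¬p → ¬q ∨ p) there: d:F. ✗
d: successors {c, e}; ◇(¬p → ¬q ∨ p) there: c:T, e:F. ✓
e: no successors, so ◇◇(¬p → ¬q ∨ p) fails. ✗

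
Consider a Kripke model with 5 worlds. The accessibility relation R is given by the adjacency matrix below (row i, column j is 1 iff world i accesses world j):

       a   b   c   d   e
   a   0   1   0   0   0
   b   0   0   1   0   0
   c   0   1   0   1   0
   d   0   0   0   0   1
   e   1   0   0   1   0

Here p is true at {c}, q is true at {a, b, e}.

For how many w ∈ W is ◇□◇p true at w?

a: successors {b}; □◇p there: b:F. ✗
b: successors {c}; □◇p there: c:F. ✗
c: successors {b, d}; □◇p there: b:F, d:F. ✗
d: successors {e}; □◇p there: e:F. ✗
e: successors {a, d}; □◇p there: a:T, d:F. ✓
Satisfying worlds: {e}.

1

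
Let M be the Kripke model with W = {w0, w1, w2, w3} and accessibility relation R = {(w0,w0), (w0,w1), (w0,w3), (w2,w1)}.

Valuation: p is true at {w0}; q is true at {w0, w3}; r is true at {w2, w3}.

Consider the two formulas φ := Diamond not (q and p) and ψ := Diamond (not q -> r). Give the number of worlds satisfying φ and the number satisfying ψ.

For Diamond not (q and p):
w0: successors {w0, w1, w3}; not (q and p) there: w0:F, w1:T, w3:T. ✓
w1: no successors, so Diamond not (q and p) fails. ✗
w2: successors {w1}; not (q and p) there: w1:T. ✓
w3: no successors, so Diamond not (q and p) fails. ✗
— 2 worlds.
For Diamond (not q -> r):
w0: successors {w0, w1, w3}; not q -> r there: w0:T, w1:F, w3:T. ✓
w1: no successors, so Diamond (not q -> r) fails. ✗
w2: successors {w1}; not q -> r there: w1:F. ✗
w3: no successors, so Diamond (not q -> r) fails. ✗
— 1 world.

2 and 1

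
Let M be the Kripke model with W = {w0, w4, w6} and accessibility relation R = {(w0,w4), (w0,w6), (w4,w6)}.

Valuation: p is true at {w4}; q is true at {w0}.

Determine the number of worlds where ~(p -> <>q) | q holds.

2

w0: ~(p -> <>q) is F, q is T. ✓
w4: ~(p -> <>q) is T, q is F. ✓
w6: ~(p -> <>q) is F, q is F. ✗
Satisfying worlds: {w0, w4}.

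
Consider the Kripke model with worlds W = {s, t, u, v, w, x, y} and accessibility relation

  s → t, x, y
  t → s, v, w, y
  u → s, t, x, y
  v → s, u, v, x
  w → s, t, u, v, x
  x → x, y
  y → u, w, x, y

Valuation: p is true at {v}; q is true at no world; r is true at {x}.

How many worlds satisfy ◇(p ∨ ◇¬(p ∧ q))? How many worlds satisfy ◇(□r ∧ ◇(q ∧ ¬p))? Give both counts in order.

For ◇(p ∨ ◇¬(p ∧ q)):
s: successors {t, x, y}; p ∨ ◇¬(p ∧ q) there: t:T, x:T, y:T. ✓
t: successors {s, v, w, y}; p ∨ ◇¬(p ∧ q) there: s:T, v:T, w:T, y:T. ✓
u: successors {s, t, x, y}; p ∨ ◇¬(p ∧ q) there: s:T, t:T, x:T, y:T. ✓
v: successors {s, u, v, x}; p ∨ ◇¬(p ∧ q) there: s:T, u:T, v:T, x:T. ✓
w: successors {s, t, u, v, x}; p ∨ ◇¬(p ∧ q) there: s:T, t:T, u:T, v:T, x:T. ✓
x: successors {x, y}; p ∨ ◇¬(p ∧ q) there: x:T, y:T. ✓
y: successors {u, w, x, y}; p ∨ ◇¬(p ∧ q) there: u:T, w:T, x:T, y:T. ✓
— 7 worlds.
For ◇(□r ∧ ◇(q ∧ ¬p)):
s: successors {t, x, y}; □r ∧ ◇(q ∧ ¬p) there: t:F, x:F, y:F. ✗
t: successors {s, v, w, y}; □r ∧ ◇(q ∧ ¬p) there: s:F, v:F, w:F, y:F. ✗
u: successors {s, t, x, y}; □r ∧ ◇(q ∧ ¬p) there: s:F, t:F, x:F, y:F. ✗
v: successors {s, u, v, x}; □r ∧ ◇(q ∧ ¬p) there: s:F, u:F, v:F, x:F. ✗
w: successors {s, t, u, v, x}; □r ∧ ◇(q ∧ ¬p) there: s:F, t:F, u:F, v:F, x:F. ✗
x: successors {x, y}; □r ∧ ◇(q ∧ ¬p) there: x:F, y:F. ✗
y: successors {u, w, x, y}; □r ∧ ◇(q ∧ ¬p) there: u:F, w:F, x:F, y:F. ✗
— 0 worlds.

7 and 0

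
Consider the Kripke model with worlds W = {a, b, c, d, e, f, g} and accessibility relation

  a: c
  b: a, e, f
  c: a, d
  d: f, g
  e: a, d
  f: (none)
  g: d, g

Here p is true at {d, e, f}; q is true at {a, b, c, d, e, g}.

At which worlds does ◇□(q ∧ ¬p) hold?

{b, c, d, e}

a: successors {c}; □(q ∧ ¬p) there: c:F. ✗
b: successors {a, e, f}; □(q ∧ ¬p) there: a:T, e:F, f:T. ✓
c: successors {a, d}; □(q ∧ ¬p) there: a:T, d:F. ✓
d: successors {f, g}; □(q ∧ ¬p) there: f:T, g:F. ✓
e: successors {a, d}; □(q ∧ ¬p) there: a:T, d:F. ✓
f: no successors, so ◇□(q ∧ ¬p) fails. ✗
g: successors {d, g}; □(q ∧ ¬p) there: d:F, g:F. ✗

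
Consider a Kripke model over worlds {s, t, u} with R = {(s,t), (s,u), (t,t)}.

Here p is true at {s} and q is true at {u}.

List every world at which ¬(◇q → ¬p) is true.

s: ◇q → ¬p is F. ✓
t: ◇q → ¬p is T. ✗
u: ◇q → ¬p is T. ✗

{s}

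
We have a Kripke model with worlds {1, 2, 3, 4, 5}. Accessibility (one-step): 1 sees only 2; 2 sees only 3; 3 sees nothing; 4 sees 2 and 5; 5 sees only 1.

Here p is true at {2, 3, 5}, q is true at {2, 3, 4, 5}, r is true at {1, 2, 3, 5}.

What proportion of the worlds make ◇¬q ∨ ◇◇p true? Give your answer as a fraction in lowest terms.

3/5

1: ◇¬q is F, ◇◇p is T. ✓
2: ◇¬q is F, ◇◇p is F. ✗
3: ◇¬q is F, ◇◇p is F. ✗
4: ◇¬q is F, ◇◇p is T. ✓
5: ◇¬q is T, ◇◇p is T. ✓
That's 3 of 5 worlds, so 3/5.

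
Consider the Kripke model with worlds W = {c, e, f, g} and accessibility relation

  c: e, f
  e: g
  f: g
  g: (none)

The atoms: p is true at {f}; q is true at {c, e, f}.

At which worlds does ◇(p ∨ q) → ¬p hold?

{c, e, f, g}

c: ◇(p ∨ q) is T, ¬p is T. ✓
e: ◇(p ∨ q) is F, ¬p is T. ✓
f: ◇(p ∨ q) is F, ¬p is F. ✓
g: ◇(p ∨ q) is F, ¬p is T. ✓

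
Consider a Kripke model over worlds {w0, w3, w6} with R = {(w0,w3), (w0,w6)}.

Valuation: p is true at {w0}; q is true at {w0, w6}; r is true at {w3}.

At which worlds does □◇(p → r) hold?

w0: successors {w3, w6}; ◇(p → r) there: w3:F, w6:F. ✗
w3: no successors, so □◇(p → r) holds vacuously. ✓
w6: no successors, so □◇(p → r) holds vacuously. ✓

{w3, w6}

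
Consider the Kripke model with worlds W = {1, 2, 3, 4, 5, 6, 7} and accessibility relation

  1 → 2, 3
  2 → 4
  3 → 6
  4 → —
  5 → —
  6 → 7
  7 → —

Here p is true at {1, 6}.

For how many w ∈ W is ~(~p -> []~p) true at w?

1

1: ~p -> []~p is T. ✗
2: ~p -> []~p is T. ✗
3: ~p -> []~p is F. ✓
4: ~p -> []~p is T. ✗
5: ~p -> []~p is T. ✗
6: ~p -> []~p is T. ✗
7: ~p -> []~p is T. ✗
Satisfying worlds: {3}.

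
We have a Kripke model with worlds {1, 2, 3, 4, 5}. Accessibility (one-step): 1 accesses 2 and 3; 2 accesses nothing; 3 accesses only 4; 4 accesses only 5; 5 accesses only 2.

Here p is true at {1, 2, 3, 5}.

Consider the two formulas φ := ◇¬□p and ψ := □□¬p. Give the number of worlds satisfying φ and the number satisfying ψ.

1 and 3

For ◇¬□p:
1: successors {2, 3}; ¬□p there: 2:F, 3:T. ✓
2: no successors, so ◇¬□p fails. ✗
3: successors {4}; ¬□p there: 4:F. ✗
4: successors {5}; ¬□p there: 5:F. ✗
5: successors {2}; ¬□p there: 2:F. ✗
— 1 world.
For □□¬p:
1: successors {2, 3}; □¬p there: 2:T, 3:T. ✓
2: no successors, so □□¬p holds vacuously. ✓
3: successors {4}; □¬p there: 4:F. ✗
4: successors {5}; □¬p there: 5:F. ✗
5: successors {2}; □¬p there: 2:T. ✓
— 3 worlds.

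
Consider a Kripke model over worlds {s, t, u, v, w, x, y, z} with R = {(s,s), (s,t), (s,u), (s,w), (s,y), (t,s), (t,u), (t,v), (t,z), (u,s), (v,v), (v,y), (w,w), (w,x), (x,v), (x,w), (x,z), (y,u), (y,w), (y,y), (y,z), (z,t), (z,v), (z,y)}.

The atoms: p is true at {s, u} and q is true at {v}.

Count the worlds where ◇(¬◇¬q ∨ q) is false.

s: successors {s, t, u, w, y}; ¬◇¬q ∨ q there: s:F, t:F, u:F, w:F, y:F. ✗
t: successors {s, u, v, z}; ¬◇¬q ∨ q there: s:F, u:F, v:T, z:F. ✓
u: successors {s}; ¬◇¬q ∨ q there: s:F. ✗
v: successors {v, y}; ¬◇¬q ∨ q there: v:T, y:F. ✓
w: successors {w, x}; ¬◇¬q ∨ q there: w:F, x:F. ✗
x: successors {v, w, z}; ¬◇¬q ∨ q there: v:T, w:F, z:F. ✓
y: successors {u, w, y, z}; ¬◇¬q ∨ q there: u:F, w:F, y:F, z:F. ✗
z: successors {t, v, y}; ¬◇¬q ∨ q there: t:F, v:T, y:F. ✓
Satisfying worlds: {t, v, x, z}.
So ◇(¬◇¬q ∨ q) fails at the other 4 worlds.

4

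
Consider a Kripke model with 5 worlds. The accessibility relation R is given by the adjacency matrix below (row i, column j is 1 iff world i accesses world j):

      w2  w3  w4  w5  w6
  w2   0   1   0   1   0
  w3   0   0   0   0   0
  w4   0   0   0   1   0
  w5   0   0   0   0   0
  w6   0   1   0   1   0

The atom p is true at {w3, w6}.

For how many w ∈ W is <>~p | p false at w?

1

w2: <>~p is T, p is F. ✓
w3: <>~p is F, p is T. ✓
w4: <>~p is T, p is F. ✓
w5: <>~p is F, p is F. ✗
w6: <>~p is T, p is T. ✓
Satisfying worlds: {w2, w3, w4, w6}.
So <>~p | p fails at the other 1 world.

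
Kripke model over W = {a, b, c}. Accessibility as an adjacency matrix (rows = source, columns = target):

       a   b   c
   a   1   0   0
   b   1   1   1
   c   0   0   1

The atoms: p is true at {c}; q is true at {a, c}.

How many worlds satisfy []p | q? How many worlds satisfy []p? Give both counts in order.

2 and 1

For []p | q:
a: []p is F, q is T. ✓
b: []p is F, q is F. ✗
c: []p is T, q is T. ✓
— 2 worlds.
For []p:
a: successors {a}; p there: a:F. ✗
b: successors {a, b, c}; p there: a:F, b:F, c:T. ✗
c: successors {c}; p there: c:T. ✓
— 1 world.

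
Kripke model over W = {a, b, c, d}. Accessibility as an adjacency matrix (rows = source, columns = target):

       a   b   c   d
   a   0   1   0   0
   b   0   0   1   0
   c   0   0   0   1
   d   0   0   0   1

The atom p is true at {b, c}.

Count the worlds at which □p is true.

a: successors {b}; p there: b:T. ✓
b: successors {c}; p there: c:T. ✓
c: successors {d}; p there: d:F. ✗
d: successors {d}; p there: d:F. ✗
Satisfying worlds: {a, b}.

2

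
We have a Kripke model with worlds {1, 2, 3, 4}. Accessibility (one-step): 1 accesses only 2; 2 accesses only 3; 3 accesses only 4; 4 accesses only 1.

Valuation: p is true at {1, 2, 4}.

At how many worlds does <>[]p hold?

3

1: successors {2}; []p there: 2:F. ✗
2: successors {3}; []p there: 3:T. ✓
3: successors {4}; []p there: 4:T. ✓
4: successors {1}; []p there: 1:T. ✓
Satisfying worlds: {2, 3, 4}.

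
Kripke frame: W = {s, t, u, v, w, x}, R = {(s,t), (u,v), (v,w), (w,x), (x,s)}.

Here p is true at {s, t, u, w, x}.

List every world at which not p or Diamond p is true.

{s, v, w, x}

s: not p is F, Diamond p is T. ✓
t: not p is F, Diamond p is F. ✗
u: not p is F, Diamond p is F. ✗
v: not p is T, Diamond p is T. ✓
w: not p is F, Diamond p is T. ✓
x: not p is F, Diamond p is T. ✓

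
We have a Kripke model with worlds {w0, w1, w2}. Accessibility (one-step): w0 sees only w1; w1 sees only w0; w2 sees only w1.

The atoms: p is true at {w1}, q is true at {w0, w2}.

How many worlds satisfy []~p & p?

w0: []~p is F, p is F. ✗
w1: []~p is T, p is T. ✓
w2: []~p is F, p is F. ✗
Satisfying worlds: {w1}.

1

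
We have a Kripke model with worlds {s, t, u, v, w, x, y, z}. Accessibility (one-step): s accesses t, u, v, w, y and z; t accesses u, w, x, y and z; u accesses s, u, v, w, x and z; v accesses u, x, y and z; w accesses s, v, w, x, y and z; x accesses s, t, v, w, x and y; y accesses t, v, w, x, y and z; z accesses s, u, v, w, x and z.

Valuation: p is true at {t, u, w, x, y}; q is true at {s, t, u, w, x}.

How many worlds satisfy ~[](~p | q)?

6

s: [](~p | q) is F. ✓
t: [](~p | q) is F. ✓
u: [](~p | q) is T. ✗
v: [](~p | q) is F. ✓
w: [](~p | q) is F. ✓
x: [](~p | q) is F. ✓
y: [](~p | q) is F. ✓
z: [](~p | q) is T. ✗
Satisfying worlds: {s, t, v, w, x, y}.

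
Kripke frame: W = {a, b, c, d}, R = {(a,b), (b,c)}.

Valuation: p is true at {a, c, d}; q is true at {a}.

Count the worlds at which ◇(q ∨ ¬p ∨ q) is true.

1

a: successors {b}; q ∨ ¬p ∨ q there: b:T. ✓
b: successors {c}; q ∨ ¬p ∨ q there: c:F. ✗
c: no successors, so ◇(q ∨ ¬p ∨ q) fails. ✗
d: no successors, so ◇(q ∨ ¬p ∨ q) fails. ✗
Satisfying worlds: {a}.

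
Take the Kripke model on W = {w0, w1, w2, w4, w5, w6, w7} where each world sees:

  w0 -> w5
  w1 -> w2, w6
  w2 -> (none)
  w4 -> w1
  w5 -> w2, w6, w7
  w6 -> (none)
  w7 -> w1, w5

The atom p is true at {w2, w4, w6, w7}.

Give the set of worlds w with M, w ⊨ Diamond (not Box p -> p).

w0: successors {w5}; not Box p -> p there: w5:T. ✓
w1: successors {w2, w6}; not Box p -> p there: w2:T, w6:T. ✓
w2: no successors, so Diamond (not Box p -> p) fails. ✗
w4: successors {w1}; not Box p -> p there: w1:T. ✓
w5: successors {w2, w6, w7}; not Box p -> p there: w2:T, w6:T, w7:T. ✓
w6: no successors, so Diamond (not Box p -> p) fails. ✗
w7: successors {w1, w5}; not Box p -> p there: w1:T, w5:T. ✓

{w0, w1, w4, w5, w7}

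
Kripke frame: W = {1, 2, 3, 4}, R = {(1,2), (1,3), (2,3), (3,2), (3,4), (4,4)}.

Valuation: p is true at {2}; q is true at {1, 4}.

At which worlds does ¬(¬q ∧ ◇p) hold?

1: ¬q ∧ ◇p is F. ✓
2: ¬q ∧ ◇p is F. ✓
3: ¬q ∧ ◇p is T. ✗
4: ¬q ∧ ◇p is F. ✓

{1, 2, 4}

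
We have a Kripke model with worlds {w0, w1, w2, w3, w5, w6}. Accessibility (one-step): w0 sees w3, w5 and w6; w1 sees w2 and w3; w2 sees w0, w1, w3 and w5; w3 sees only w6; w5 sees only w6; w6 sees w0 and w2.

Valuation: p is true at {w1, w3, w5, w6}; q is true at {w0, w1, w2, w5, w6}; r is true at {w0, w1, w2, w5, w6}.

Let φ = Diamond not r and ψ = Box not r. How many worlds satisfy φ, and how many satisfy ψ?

For Diamond not r:
w0: successors {w3, w5, w6}; not r there: w3:T, w5:F, w6:F. ✓
w1: successors {w2, w3}; not r there: w2:F, w3:T. ✓
w2: successors {w0, w1, w3, w5}; not r there: w0:F, w1:F, w3:T, w5:F. ✓
w3: successors {w6}; not r there: w6:F. ✗
w5: successors {w6}; not r there: w6:F. ✗
w6: successors {w0, w2}; not r there: w0:F, w2:F. ✗
— 3 worlds.
For Box not r:
w0: successors {w3, w5, w6}; not r there: w3:T, w5:F, w6:F. ✗
w1: successors {w2, w3}; not r there: w2:F, w3:T. ✗
w2: successors {w0, w1, w3, w5}; not r there: w0:F, w1:F, w3:T, w5:F. ✗
w3: successors {w6}; not r there: w6:F. ✗
w5: successors {w6}; not r there: w6:F. ✗
w6: successors {w0, w2}; not r there: w0:F, w2:F. ✗
— 0 worlds.

3 and 0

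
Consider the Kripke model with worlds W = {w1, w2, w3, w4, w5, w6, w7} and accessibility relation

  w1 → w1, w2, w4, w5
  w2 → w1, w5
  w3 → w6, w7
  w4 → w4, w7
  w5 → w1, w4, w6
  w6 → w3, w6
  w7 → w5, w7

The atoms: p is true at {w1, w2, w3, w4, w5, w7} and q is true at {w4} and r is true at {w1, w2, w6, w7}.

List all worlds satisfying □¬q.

w1: successors {w1, w2, w4, w5}; ¬q there: w1:T, w2:T, w4:F, w5:T. ✗
w2: successors {w1, w5}; ¬q there: w1:T, w5:T. ✓
w3: successors {w6, w7}; ¬q there: w6:T, w7:T. ✓
w4: successors {w4, w7}; ¬q there: w4:F, w7:T. ✗
w5: successors {w1, w4, w6}; ¬q there: w1:T, w4:F, w6:T. ✗
w6: successors {w3, w6}; ¬q there: w3:T, w6:T. ✓
w7: successors {w5, w7}; ¬q there: w5:T, w7:T. ✓

{w2, w3, w6, w7}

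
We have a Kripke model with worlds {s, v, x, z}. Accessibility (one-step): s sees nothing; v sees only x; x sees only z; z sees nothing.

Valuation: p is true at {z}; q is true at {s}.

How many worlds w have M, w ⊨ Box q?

2

s: no successors, so Box q holds vacuously. ✓
v: successors {x}; q there: x:F. ✗
x: successors {z}; q there: z:F. ✗
z: no successors, so Box q holds vacuously. ✓
Satisfying worlds: {s, z}.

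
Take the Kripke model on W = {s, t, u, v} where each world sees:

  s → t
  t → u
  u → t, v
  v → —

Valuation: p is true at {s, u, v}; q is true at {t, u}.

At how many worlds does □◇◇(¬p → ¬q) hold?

3

s: successors {t}; ◇◇(¬p → ¬q) there: t:T. ✓
t: successors {u}; ◇◇(¬p → ¬q) there: u:T. ✓
u: successors {t, v}; ◇◇(¬p → ¬q) there: t:T, v:F. ✗
v: no successors, so □◇◇(¬p → ¬q) holds vacuously. ✓
Satisfying worlds: {s, t, v}.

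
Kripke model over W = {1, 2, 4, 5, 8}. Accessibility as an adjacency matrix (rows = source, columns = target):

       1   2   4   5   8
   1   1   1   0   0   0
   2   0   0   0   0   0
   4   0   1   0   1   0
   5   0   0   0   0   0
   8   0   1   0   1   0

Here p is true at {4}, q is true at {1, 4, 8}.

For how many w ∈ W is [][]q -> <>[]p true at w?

3

1: [][]q is F, <>[]p is T. ✓
2: [][]q is T, <>[]p is F. ✗
4: [][]q is T, <>[]p is T. ✓
5: [][]q is T, <>[]p is F. ✗
8: [][]q is T, <>[]p is T. ✓
Satisfying worlds: {1, 4, 8}.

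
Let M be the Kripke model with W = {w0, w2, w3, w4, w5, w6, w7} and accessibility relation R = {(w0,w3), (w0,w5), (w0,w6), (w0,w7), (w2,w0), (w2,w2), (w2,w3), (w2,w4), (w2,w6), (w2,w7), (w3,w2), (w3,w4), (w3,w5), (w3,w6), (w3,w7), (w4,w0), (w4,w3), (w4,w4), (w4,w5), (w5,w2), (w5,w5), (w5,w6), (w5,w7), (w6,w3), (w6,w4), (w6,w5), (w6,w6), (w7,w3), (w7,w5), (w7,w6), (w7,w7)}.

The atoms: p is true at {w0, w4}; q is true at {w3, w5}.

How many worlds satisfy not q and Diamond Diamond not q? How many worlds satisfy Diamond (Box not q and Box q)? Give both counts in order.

For not q and Diamond Diamond not q:
w0: not q is T, Diamond Diamond not q is T. ✓
w2: not q is T, Diamond Diamond not q is T. ✓
w3: not q is F, Diamond Diamond not q is T. ✗
w4: not q is T, Diamond Diamond not q is T. ✓
w5: not q is F, Diamond Diamond not q is T. ✗
w6: not q is T, Diamond Diamond not q is T. ✓
w7: not q is T, Diamond Diamond not q is T. ✓
— 5 worlds.
For Diamond (Box not q and Box q):
w0: successors {w3, w5, w6, w7}; Box not q and Box q there: w3:F, w5:F, w6:F, w7:F. ✗
w2: successors {w0, w2, w3, w4, w6, w7}; Box not q and Box q there: w0:F, w2:F, w3:F, w4:F, w6:F, w7:F. ✗
w3: successors {w2, w4, w5, w6, w7}; Box not q and Box q there: w2:F, w4:F, w5:F, w6:F, w7:F. ✗
w4: successors {w0, w3, w4, w5}; Box not q and Box q there: w0:F, w3:F, w4:F, w5:F. ✗
w5: successors {w2, w5, w6, w7}; Box not q and Box q there: w2:F, w5:F, w6:F, w7:F. ✗
w6: successors {w3, w4, w5, w6}; Box not q and Box q there: w3:F, w4:F, w5:F, w6:F. ✗
w7: successors {w3, w5, w6, w7}; Box not q and Box q there: w3:F, w5:F, w6:F, w7:F. ✗
— 0 worlds.

5 and 0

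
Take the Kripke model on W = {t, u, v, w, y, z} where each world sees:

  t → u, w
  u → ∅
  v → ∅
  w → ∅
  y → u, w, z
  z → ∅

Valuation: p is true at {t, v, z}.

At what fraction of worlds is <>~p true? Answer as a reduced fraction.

1/3

t: successors {u, w}; ~p there: u:T, w:T. ✓
u: no successors, so <>~p fails. ✗
v: no successors, so <>~p fails. ✗
w: no successors, so <>~p fails. ✗
y: successors {u, w, z}; ~p there: u:T, w:T, z:F. ✓
z: no successors, so <>~p fails. ✗
That's 2 of 6 worlds, so 2/6 = 1/3.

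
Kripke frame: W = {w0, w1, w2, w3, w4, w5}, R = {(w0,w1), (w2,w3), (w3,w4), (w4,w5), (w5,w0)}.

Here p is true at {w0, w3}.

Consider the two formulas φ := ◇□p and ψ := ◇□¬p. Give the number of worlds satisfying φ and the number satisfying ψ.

2 and 4

For ◇□p:
w0: successors {w1}; □p there: w1:T. ✓
w1: no successors, so ◇□p fails. ✗
w2: successors {w3}; □p there: w3:F. ✗
w3: successors {w4}; □p there: w4:F. ✗
w4: successors {w5}; □p there: w5:T. ✓
w5: successors {w0}; □p there: w0:F. ✗
— 2 worlds.
For ◇□¬p:
w0: successors {w1}; □¬p there: w1:T. ✓
w1: no successors, so ◇□¬p fails. ✗
w2: successors {w3}; □¬p there: w3:T. ✓
w3: successors {w4}; □¬p there: w4:T. ✓
w4: successors {w5}; □¬p there: w5:F. ✗
w5: successors {w0}; □¬p there: w0:T. ✓
— 4 worlds.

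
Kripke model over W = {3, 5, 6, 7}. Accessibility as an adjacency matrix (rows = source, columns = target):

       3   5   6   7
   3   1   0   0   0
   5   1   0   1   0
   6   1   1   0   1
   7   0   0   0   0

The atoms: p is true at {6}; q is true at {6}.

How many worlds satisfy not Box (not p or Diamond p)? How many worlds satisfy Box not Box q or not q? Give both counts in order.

For not Box (not p or Diamond p):
3: Box (not p or Diamond p) is T. ✗
5: Box (not p or Diamond p) is F. ✓
6: Box (not p or Diamond p) is T. ✗
7: Box (not p or Diamond p) is T. ✗
— 1 world.
For Box not Box q or not q:
3: Box not Box q is T, not q is T. ✓
5: Box not Box q is T, not q is T. ✓
6: Box not Box q is F, not q is F. ✗
7: Box not Box q is T, not q is T. ✓
— 3 worlds.

1 and 3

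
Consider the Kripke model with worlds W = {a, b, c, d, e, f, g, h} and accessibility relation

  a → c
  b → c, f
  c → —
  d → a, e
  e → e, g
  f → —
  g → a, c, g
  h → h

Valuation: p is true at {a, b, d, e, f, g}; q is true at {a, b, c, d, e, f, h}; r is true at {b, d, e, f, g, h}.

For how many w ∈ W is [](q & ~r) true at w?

3

a: successors {c}; q & ~r there: c:T. ✓
b: successors {c, f}; q & ~r there: c:T, f:F. ✗
c: no successors, so [](q & ~r) holds vacuously. ✓
d: successors {a, e}; q & ~r there: a:T, e:F. ✗
e: successors {e, g}; q & ~r there: e:F, g:F. ✗
f: no successors, so [](q & ~r) holds vacuously. ✓
g: successors {a, c, g}; q & ~r there: a:T, c:T, g:F. ✗
h: successors {h}; q & ~r there: h:F. ✗
Satisfying worlds: {a, c, f}.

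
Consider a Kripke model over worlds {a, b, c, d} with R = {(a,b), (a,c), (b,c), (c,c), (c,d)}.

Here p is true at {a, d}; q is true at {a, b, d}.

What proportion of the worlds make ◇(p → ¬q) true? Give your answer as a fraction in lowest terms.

a: successors {b, c}; p → ¬q there: b:T, c:T. ✓
b: successors {c}; p → ¬q there: c:T. ✓
c: successors {c, d}; p → ¬q there: c:T, d:F. ✓
d: no successors, so ◇(p → ¬q) fails. ✗
That's 3 of 4 worlds, so 3/4.

3/4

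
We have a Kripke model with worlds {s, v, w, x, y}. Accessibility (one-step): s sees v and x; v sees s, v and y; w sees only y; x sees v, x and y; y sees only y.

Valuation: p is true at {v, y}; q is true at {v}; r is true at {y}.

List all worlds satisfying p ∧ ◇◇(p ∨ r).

{v, y}

s: p is F, ◇◇(p ∨ r) is T. ✗
v: p is T, ◇◇(p ∨ r) is T. ✓
w: p is F, ◇◇(p ∨ r) is T. ✗
x: p is F, ◇◇(p ∨ r) is T. ✗
y: p is T, ◇◇(p ∨ r) is T. ✓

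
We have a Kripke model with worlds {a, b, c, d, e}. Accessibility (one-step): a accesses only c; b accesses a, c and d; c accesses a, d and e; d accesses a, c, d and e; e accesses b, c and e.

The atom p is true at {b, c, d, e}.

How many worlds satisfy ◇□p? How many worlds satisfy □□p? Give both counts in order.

For ◇□p:
a: successors {c}; □p there: c:F. ✗
b: successors {a, c, d}; □p there: a:T, c:F, d:F. ✓
c: successors {a, d, e}; □p there: a:T, d:F, e:T. ✓
d: successors {a, c, d, e}; □p there: a:T, c:F, d:F, e:T. ✓
e: successors {b, c, e}; □p there: b:F, c:F, e:T. ✓
— 4 worlds.
For □□p:
a: successors {c}; □p there: c:F. ✗
b: successors {a, c, d}; □p there: a:T, c:F, d:F. ✗
c: successors {a, d, e}; □p there: a:T, d:F, e:T. ✗
d: successors {a, c, d, e}; □p there: a:T, c:F, d:F, e:T. ✗
e: successors {b, c, e}; □p there: b:F, c:F, e:T. ✗
— 0 worlds.

4 and 0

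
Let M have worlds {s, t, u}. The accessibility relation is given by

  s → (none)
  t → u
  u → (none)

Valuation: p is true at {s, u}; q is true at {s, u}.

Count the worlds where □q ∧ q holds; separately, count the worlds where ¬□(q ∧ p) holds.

For □q ∧ q:
s: □q is T, q is T. ✓
t: □q is T, q is F. ✗
u: □q is T, q is T. ✓
— 2 worlds.
For ¬□(q ∧ p):
s: □(q ∧ p) is T. ✗
t: □(q ∧ p) is T. ✗
u: □(q ∧ p) is T. ✗
— 0 worlds.

2 and 0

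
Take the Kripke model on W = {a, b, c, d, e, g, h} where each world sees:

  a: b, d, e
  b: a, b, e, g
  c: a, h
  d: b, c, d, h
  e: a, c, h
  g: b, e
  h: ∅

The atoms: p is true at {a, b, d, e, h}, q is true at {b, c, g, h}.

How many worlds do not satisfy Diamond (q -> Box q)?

1

a: successors {b, d, e}; q -> Box q there: b:F, d:T, e:T. ✓
b: successors {a, b, e, g}; q -> Box q there: a:T, b:F, e:T, g:F. ✓
c: successors {a, h}; q -> Box q there: a:T, h:T. ✓
d: successors {b, c, d, h}; q -> Box q there: b:F, c:F, d:T, h:T. ✓
e: successors {a, c, h}; q -> Box q there: a:T, c:F, h:T. ✓
g: successors {b, e}; q -> Box q there: b:F, e:T. ✓
h: no successors, so Diamond (q -> Box q) fails. ✗
Satisfying worlds: {a, b, c, d, e, g}.
So Diamond (q -> Box q) fails at the other 1 world.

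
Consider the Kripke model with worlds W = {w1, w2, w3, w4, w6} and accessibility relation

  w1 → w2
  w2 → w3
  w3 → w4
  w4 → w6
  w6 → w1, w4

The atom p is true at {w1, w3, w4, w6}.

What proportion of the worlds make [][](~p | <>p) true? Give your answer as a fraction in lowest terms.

w1: successors {w2}; [](~p | <>p) there: w2:T. ✓
w2: successors {w3}; [](~p | <>p) there: w3:T. ✓
w3: successors {w4}; [](~p | <>p) there: w4:T. ✓
w4: successors {w6}; [](~p | <>p) there: w6:F. ✗
w6: successors {w1, w4}; [](~p | <>p) there: w1:T, w4:T. ✓
That's 4 of 5 worlds, so 4/5.

4/5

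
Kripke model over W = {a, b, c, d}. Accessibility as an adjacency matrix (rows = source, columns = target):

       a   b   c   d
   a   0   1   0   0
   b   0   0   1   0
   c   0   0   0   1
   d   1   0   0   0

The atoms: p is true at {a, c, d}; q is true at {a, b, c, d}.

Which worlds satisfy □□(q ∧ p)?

a: successors {b}; □(q ∧ p) there: b:T. ✓
b: successors {c}; □(q ∧ p) there: c:T. ✓
c: successors {d}; □(q ∧ p) there: d:T. ✓
d: successors {a}; □(q ∧ p) there: a:F. ✗

{a, b, c}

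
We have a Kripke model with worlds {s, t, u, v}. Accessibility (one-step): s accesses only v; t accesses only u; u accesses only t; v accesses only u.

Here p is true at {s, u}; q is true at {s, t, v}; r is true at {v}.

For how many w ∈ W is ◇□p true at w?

s: successors {v}; □p there: v:T. ✓
t: successors {u}; □p there: u:F. ✗
u: successors {t}; □p there: t:T. ✓
v: successors {u}; □p there: u:F. ✗
Satisfying worlds: {s, u}.

2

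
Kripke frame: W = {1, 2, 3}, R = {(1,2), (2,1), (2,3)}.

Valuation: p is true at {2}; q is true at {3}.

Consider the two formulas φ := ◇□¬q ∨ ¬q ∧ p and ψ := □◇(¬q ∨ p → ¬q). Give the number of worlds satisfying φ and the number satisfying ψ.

For ◇□¬q ∨ ¬q ∧ p:
1: ◇□¬q is F, ¬q ∧ p is F. ✗
2: ◇□¬q is T, ¬q ∧ p is T. ✓
3: ◇□¬q is F, ¬q ∧ p is F. ✗
— 1 world.
For □◇(¬q ∨ p → ¬q):
1: successors {2}; ◇(¬q ∨ p → ¬q) there: 2:T. ✓
2: successors {1, 3}; ◇(¬q ∨ p → ¬q) there: 1:T, 3:F. ✗
3: no successors, so □◇(¬q ∨ p → ¬q) holds vacuously. ✓
— 2 worlds.

1 and 2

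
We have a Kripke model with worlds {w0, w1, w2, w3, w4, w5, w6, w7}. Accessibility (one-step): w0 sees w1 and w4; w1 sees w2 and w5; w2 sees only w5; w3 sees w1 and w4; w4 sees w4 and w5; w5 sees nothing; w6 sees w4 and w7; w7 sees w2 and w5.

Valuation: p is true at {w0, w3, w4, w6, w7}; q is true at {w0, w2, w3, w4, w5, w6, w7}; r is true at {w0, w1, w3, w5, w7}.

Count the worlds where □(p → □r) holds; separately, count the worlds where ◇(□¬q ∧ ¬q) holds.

4 and 0

For □(p → □r):
w0: successors {w1, w4}; p → □r there: w1:T, w4:F. ✗
w1: successors {w2, w5}; p → □r there: w2:T, w5:T. ✓
w2: successors {w5}; p → □r there: w5:T. ✓
w3: successors {w1, w4}; p → □r there: w1:T, w4:F. ✗
w4: successors {w4, w5}; p → □r there: w4:F, w5:T. ✗
w5: no successors, so □(p → □r) holds vacuously. ✓
w6: successors {w4, w7}; p → □r there: w4:F, w7:F. ✗
w7: successors {w2, w5}; p → □r there: w2:T, w5:T. ✓
— 4 worlds.
For ◇(□¬q ∧ ¬q):
w0: successors {w1, w4}; □¬q ∧ ¬q there: w1:F, w4:F. ✗
w1: successors {w2, w5}; □¬q ∧ ¬q there: w2:F, w5:F. ✗
w2: successors {w5}; □¬q ∧ ¬q there: w5:F. ✗
w3: successors {w1, w4}; □¬q ∧ ¬q there: w1:F, w4:F. ✗
w4: successors {w4, w5}; □¬q ∧ ¬q there: w4:F, w5:F. ✗
w5: no successors, so ◇(□¬q ∧ ¬q) fails. ✗
w6: successors {w4, w7}; □¬q ∧ ¬q there: w4:F, w7:F. ✗
w7: successors {w2, w5}; □¬q ∧ ¬q there: w2:F, w5:F. ✗
— 0 worlds.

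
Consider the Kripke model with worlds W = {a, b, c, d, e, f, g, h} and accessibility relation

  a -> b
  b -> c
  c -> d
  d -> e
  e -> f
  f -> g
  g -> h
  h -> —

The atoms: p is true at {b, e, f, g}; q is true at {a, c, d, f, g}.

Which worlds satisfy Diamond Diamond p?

a: successors {b}; Diamond p there: b:F. ✗
b: successors {c}; Diamond p there: c:F. ✗
c: successors {d}; Diamond p there: d:T. ✓
d: successors {e}; Diamond p there: e:T. ✓
e: successors {f}; Diamond p there: f:T. ✓
f: successors {g}; Diamond p there: g:F. ✗
g: successors {h}; Diamond p there: h:F. ✗
h: no successors, so Diamond Diamond p fails. ✗

{c, d, e}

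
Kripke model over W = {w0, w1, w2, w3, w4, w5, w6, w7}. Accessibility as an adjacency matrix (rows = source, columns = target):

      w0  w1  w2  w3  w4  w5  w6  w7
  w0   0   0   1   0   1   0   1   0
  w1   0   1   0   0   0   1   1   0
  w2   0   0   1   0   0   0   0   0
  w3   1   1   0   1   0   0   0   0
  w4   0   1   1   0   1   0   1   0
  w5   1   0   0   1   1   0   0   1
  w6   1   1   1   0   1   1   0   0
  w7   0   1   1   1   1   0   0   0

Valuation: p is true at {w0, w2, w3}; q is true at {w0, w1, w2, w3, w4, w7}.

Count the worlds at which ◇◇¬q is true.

7

w0: successors {w2, w4, w6}; ◇¬q there: w2:F, w4:T, w6:T. ✓
w1: successors {w1, w5, w6}; ◇¬q there: w1:T, w5:F, w6:T. ✓
w2: successors {w2}; ◇¬q there: w2:F. ✗
w3: successors {w0, w1, w3}; ◇¬q there: w0:T, w1:T, w3:F. ✓
w4: successors {w1, w2, w4, w6}; ◇¬q there: w1:T, w2:F, w4:T, w6:T. ✓
w5: successors {w0, w3, w4, w7}; ◇¬q there: w0:T, w3:F, w4:T, w7:F. ✓
w6: successors {w0, w1, w2, w4, w5}; ◇¬q there: w0:T, w1:T, w2:F, w4:T, w5:F. ✓
w7: successors {w1, w2, w3, w4}; ◇¬q there: w1:T, w2:F, w3:F, w4:T. ✓
Satisfying worlds: {w0, w1, w3, w4, w5, w6, w7}.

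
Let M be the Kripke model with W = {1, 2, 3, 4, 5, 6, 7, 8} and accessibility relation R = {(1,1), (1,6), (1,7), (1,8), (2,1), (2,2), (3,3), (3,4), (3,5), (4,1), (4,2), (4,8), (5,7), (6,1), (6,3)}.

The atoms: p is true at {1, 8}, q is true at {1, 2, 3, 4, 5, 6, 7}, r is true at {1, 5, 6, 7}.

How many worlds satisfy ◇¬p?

1: successors {1, 6, 7, 8}; ¬p there: 1:F, 6:T, 7:T, 8:F. ✓
2: successors {1, 2}; ¬p there: 1:F, 2:T. ✓
3: successors {3, 4, 5}; ¬p there: 3:T, 4:T, 5:T. ✓
4: successors {1, 2, 8}; ¬p there: 1:F, 2:T, 8:F. ✓
5: successors {7}; ¬p there: 7:T. ✓
6: successors {1, 3}; ¬p there: 1:F, 3:T. ✓
7: no successors, so ◇¬p fails. ✗
8: no successors, so ◇¬p fails. ✗
Satisfying worlds: {1, 2, 3, 4, 5, 6}.

6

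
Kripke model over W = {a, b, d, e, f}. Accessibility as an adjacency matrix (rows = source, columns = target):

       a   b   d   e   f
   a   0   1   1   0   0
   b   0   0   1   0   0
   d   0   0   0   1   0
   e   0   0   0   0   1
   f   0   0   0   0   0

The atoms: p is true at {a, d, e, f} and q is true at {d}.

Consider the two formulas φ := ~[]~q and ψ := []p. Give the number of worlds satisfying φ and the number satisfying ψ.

For ~[]~q:
a: []~q is F. ✓
b: []~q is F. ✓
d: []~q is T. ✗
e: []~q is T. ✗
f: []~q is T. ✗
— 2 worlds.
For []p:
a: successors {b, d}; p there: b:F, d:T. ✗
b: successors {d}; p there: d:T. ✓
d: successors {e}; p there: e:T. ✓
e: successors {f}; p there: f:T. ✓
f: no successors, so []p holds vacuously. ✓
— 4 worlds.

2 and 4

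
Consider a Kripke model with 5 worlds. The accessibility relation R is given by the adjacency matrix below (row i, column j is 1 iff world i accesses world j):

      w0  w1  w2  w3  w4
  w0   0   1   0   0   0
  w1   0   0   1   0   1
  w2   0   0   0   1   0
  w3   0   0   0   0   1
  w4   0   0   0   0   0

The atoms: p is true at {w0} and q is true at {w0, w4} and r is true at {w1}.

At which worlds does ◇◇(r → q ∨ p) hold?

{w0, w1, w2}

w0: successors {w1}; ◇(r → q ∨ p) there: w1:T. ✓
w1: successors {w2, w4}; ◇(r → q ∨ p) there: w2:T, w4:F. ✓
w2: successors {w3}; ◇(r → q ∨ p) there: w3:T. ✓
w3: successors {w4}; ◇(r → q ∨ p) there: w4:F. ✗
w4: no successors, so ◇◇(r → q ∨ p) fails. ✗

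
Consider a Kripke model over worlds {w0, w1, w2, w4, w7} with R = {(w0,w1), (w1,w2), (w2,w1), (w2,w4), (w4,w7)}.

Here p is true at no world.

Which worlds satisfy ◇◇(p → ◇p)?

w0: successors {w1}; ◇(p → ◇p) there: w1:T. ✓
w1: successors {w2}; ◇(p → ◇p) there: w2:T. ✓
w2: successors {w1, w4}; ◇(p → ◇p) there: w1:T, w4:T. ✓
w4: successors {w7}; ◇(p → ◇p) there: w7:F. ✗
w7: no successors, so ◇◇(p → ◇p) fails. ✗

{w0, w1, w2}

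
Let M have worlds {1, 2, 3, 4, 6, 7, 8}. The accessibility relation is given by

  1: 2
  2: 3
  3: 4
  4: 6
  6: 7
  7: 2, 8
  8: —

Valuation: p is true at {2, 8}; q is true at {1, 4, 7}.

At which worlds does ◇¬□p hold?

{1, 2, 3, 4, 7}

1: successors {2}; ¬□p there: 2:T. ✓
2: successors {3}; ¬□p there: 3:T. ✓
3: successors {4}; ¬□p there: 4:T. ✓
4: successors {6}; ¬□p there: 6:T. ✓
6: successors {7}; ¬□p there: 7:F. ✗
7: successors {2, 8}; ¬□p there: 2:T, 8:F. ✓
8: no successors, so ◇¬□p fails. ✗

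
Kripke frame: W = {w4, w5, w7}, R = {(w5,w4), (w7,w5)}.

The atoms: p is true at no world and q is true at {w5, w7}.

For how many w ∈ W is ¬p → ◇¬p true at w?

w4: ¬p is T, ◇¬p is F. ✗
w5: ¬p is T, ◇¬p is T. ✓
w7: ¬p is T, ◇¬p is T. ✓
Satisfying worlds: {w5, w7}.

2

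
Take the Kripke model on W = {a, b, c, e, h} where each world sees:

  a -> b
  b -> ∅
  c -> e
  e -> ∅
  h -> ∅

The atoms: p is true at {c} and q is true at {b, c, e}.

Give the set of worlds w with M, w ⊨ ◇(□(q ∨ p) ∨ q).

a: successors {b}; □(q ∨ p) ∨ q there: b:T. ✓
b: no successors, so ◇(□(q ∨ p) ∨ q) fails. ✗
c: successors {e}; □(q ∨ p) ∨ q there: e:T. ✓
e: no successors, so ◇(□(q ∨ p) ∨ q) fails. ✗
h: no successors, so ◇(□(q ∨ p) ∨ q) fails. ✗

{a, c}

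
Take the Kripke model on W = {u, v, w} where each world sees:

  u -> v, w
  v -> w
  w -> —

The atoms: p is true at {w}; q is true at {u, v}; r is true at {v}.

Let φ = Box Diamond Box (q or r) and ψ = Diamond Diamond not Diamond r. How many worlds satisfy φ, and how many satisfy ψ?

1 and 1

For Box Diamond Box (q or r):
u: successors {v, w}; Diamond Box (q or r) there: v:T, w:F. ✗
v: successors {w}; Diamond Box (q or r) there: w:F. ✗
w: no successors, so Box Diamond Box (q or r) holds vacuously. ✓
— 1 world.
For Diamond Diamond not Diamond r:
u: successors {v, w}; Diamond not Diamond r there: v:T, w:F. ✓
v: successors {w}; Diamond not Diamond r there: w:F. ✗
w: no successors, so Diamond Diamond not Diamond r fails. ✗
— 1 world.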